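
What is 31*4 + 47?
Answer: 171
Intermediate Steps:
31*4 + 47 = 124 + 47 = 171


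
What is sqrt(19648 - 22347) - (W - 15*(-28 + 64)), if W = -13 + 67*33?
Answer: -1658 + I*sqrt(2699) ≈ -1658.0 + 51.952*I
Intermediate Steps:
W = 2198 (W = -13 + 2211 = 2198)
sqrt(19648 - 22347) - (W - 15*(-28 + 64)) = sqrt(19648 - 22347) - (2198 - 15*(-28 + 64)) = sqrt(-2699) - (2198 - 15*36) = I*sqrt(2699) - (2198 - 1*540) = I*sqrt(2699) - (2198 - 540) = I*sqrt(2699) - 1*1658 = I*sqrt(2699) - 1658 = -1658 + I*sqrt(2699)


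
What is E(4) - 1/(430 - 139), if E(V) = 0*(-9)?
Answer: -1/291 ≈ -0.0034364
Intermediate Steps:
E(V) = 0
E(4) - 1/(430 - 139) = 0 - 1/(430 - 139) = 0 - 1/291 = -1/291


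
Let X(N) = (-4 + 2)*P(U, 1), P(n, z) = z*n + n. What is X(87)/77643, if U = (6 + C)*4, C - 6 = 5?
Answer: -272/77643 ≈ -0.0035032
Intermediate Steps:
C = 11 (C = 6 + 5 = 11)
U = 68 (U = (6 + 11)*4 = 17*4 = 68)
P(n, z) = n + n*z (P(n, z) = n*z + n = n + n*z)
X(N) = -272 (X(N) = (-4 + 2)*(68*(1 + 1)) = -136*2 = -2*136 = -272)
X(87)/77643 = -272/77643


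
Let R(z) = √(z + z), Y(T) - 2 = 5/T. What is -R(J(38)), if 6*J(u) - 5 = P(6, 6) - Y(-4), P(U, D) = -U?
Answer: -I*√21/6 ≈ -0.76376*I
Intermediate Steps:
Y(T) = 2 + 5/T
J(u) = -7/24 (J(u) = ⅚ + (-1*6 - (2 + 5/(-4)))/6 = ⅚ + (-6 - (2 + 5*(-¼)))/6 = ⅚ + (-6 - (2 - 5/4))/6 = ⅚ + (-6 - 1*¾)/6 = ⅚ + (-6 - ¾)/6 = ⅚ + (⅙)*(-27/4) = ⅚ - 9/8 = -7/24)
R(z) = √2*√z (R(z) = √(2*z) = √2*√z)
-R(J(38)) = -√2*√(-7/24) = -√2*I*√42/12 = -I*√21/6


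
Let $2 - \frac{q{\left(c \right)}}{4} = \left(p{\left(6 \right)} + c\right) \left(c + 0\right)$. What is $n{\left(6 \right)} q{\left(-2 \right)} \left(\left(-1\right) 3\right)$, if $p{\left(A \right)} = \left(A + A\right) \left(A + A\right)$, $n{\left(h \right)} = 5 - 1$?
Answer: $-13728$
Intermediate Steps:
$n{\left(h \right)} = 4$
$p{\left(A \right)} = 4 A^{2}$ ($p{\left(A \right)} = 2 A 2 A = 4 A^{2}$)
$q{\left(c \right)} = 8 - 4 c \left(144 + c\right)$ ($q{\left(c \right)} = 8 - 4 \left(4 \cdot 6^{2} + c\right) \left(c + 0\right) = 8 - 4 \left(4 \cdot 36 + c\right) c = 8 - 4 \left(144 + c\right) c = 8 - 4 c \left(144 + c\right)$)
$n{\left(6 \right)} q{\left(-2 \right)} \left(\left(-1\right) 3\right) = 4 \left(8 - -1152 - 4 \left(-2\right)^{2}\right) \left(\left(-1\right) 3\right) = 4 \left(8 + 1152 - 16\right) \left(-3\right) = 4 \cdot 1144 \left(-3\right) = 4576 \left(-3\right) = -13728$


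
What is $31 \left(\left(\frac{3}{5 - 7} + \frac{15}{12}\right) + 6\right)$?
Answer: $\frac{713}{4} \approx 178.25$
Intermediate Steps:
$31 \left(\left(\frac{3}{5 - 7} + \frac{15}{12}\right) + 6\right) = 31 \left(\left(\frac{3}{-2} + 15 \cdot \frac{1}{12}\right) + 6\right) = 31 \left(\left(3 \left(- \frac{1}{2}\right) + \frac{5}{4}\right) + 6\right) = 31 \left(\left(- \frac{3}{2} + \frac{5}{4}\right) + 6\right) = 31 \left(- \frac{1}{4} + 6\right) = 31 \cdot \frac{23}{4} = \frac{713}{4}$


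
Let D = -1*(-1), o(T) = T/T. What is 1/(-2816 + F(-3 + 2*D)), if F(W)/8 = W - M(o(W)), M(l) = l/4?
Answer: -1/2826 ≈ -0.00035386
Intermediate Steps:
o(T) = 1
M(l) = l/4 (M(l) = l*(1/4) = l/4)
D = 1
F(W) = -2 + 8*W (F(W) = 8*(W - 1/4) = 8*(-1/4 + W) = -2 + 8*W)
1/(-2816 + F(-3 + 2*D)) = 1/(-2816 + (-2 + 8*(-3 + 2*1))) = 1/(-2816 + (-2 + 8*(-3 + 2))) = 1/(-2816 + (-2 + 8*(-1))) = 1/(-2816 + (-2 - 8)) = 1/(-2816 - 10) = 1/(-2826) = -1/2826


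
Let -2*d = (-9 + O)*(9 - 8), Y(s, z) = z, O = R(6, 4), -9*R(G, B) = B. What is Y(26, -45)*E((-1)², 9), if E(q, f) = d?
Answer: -425/2 ≈ -212.50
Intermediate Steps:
R(G, B) = -B/9
O = -4/9 (O = -⅑*4 = -4/9 ≈ -0.44444)
d = 85/18 (d = -(-9 - 4/9)*(9 - 8)/2 = -(-85)/18 = -½*(-85/9) = 85/18 ≈ 4.7222)
E(q, f) = 85/18
Y(26, -45)*E((-1)², 9) = -45*85/18 = -425/2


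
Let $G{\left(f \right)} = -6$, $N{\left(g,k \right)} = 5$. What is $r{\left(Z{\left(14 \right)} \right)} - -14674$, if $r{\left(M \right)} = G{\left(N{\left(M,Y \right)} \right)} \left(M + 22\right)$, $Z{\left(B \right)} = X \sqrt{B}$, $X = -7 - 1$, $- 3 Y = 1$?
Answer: $14542 + 48 \sqrt{14} \approx 14722.0$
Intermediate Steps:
$Y = - \frac{1}{3}$ ($Y = \left(- \frac{1}{3}\right) 1 = - \frac{1}{3} \approx -0.33333$)
$X = -8$
$Z{\left(B \right)} = - 8 \sqrt{B}$
$r{\left(M \right)} = -132 - 6 M$ ($r{\left(M \right)} = - 6 \left(M + 22\right) = - 6 \left(22 + M\right) = -132 - 6 M$)
$r{\left(Z{\left(14 \right)} \right)} - -14674 = \left(-132 - 6 \left(- 8 \sqrt{14}\right)\right) - -14674 = \left(-132 + 48 \sqrt{14}\right) + 14674 = 14542 + 48 \sqrt{14}$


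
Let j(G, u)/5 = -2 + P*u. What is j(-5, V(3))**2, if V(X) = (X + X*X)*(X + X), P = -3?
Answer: 1188100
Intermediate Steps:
V(X) = 2*X*(X + X**2) (V(X) = (X + X**2)*(2*X) = 2*X*(X + X**2))
j(G, u) = -10 - 15*u (j(G, u) = 5*(-2 - 3*u) = -10 - 15*u)
j(-5, V(3))**2 = (-10 - 30*3**2*(1 + 3))**2 = (-10 - 30*9*4)**2 = (-10 - 15*72)**2 = (-10 - 1080)**2 = (-1090)**2 = 1188100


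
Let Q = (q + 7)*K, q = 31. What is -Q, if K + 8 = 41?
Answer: -1254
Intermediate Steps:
K = 33 (K = -8 + 41 = 33)
Q = 1254 (Q = (31 + 7)*33 = 38*33 = 1254)
-Q = -1*1254 = -1254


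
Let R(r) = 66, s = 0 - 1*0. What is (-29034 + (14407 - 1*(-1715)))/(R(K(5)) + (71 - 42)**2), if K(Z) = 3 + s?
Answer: -12912/907 ≈ -14.236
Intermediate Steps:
s = 0 (s = 0 + 0 = 0)
K(Z) = 3 (K(Z) = 3 + 0 = 3)
(-29034 + (14407 - 1*(-1715)))/(R(K(5)) + (71 - 42)**2) = (-29034 + (14407 - 1*(-1715)))/(66 + (71 - 42)**2) = (-29034 + (14407 + 1715))/(66 + 29**2) = (-29034 + 16122)/(66 + 841) = -12912/907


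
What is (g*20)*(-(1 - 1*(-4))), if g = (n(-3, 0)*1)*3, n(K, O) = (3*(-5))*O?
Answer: 0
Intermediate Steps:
n(K, O) = -15*O
g = 0 (g = (-15*0*1)*3 = (0*1)*3 = 0*3 = 0)
(g*20)*(-(1 - 1*(-4))) = (0*20)*(-(1 - 1*(-4))) = 0*(-(1 + 4)) = 0*(-1*5) = 0*(-5) = 0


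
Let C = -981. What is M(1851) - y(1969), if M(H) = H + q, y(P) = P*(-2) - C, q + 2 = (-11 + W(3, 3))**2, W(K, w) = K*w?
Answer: 4810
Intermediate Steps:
q = 2 (q = -2 + (-11 + 3*3)**2 = -2 + (-11 + 9)**2 = -2 + (-2)**2 = -2 + 4 = 2)
y(P) = 981 - 2*P (y(P) = P*(-2) - 1*(-981) = -2*P + 981 = 981 - 2*P)
M(H) = 2 + H (M(H) = H + 2 = 2 + H)
M(1851) - y(1969) = (2 + 1851) - (981 - 2*1969) = 1853 - (981 - 3938) = 1853 - 1*(-2957) = 1853 + 2957 = 4810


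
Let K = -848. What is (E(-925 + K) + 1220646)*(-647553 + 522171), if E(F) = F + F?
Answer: -152602432200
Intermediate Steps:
E(F) = 2*F
(E(-925 + K) + 1220646)*(-647553 + 522171) = (2*(-925 - 848) + 1220646)*(-647553 + 522171) = (2*(-1773) + 1220646)*(-125382) = (-3546 + 1220646)*(-125382) = 1217100*(-125382) = -152602432200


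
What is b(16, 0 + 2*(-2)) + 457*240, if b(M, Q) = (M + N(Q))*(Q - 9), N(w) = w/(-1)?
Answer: 109420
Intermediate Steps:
N(w) = -w (N(w) = w*(-1) = -w)
b(M, Q) = (-9 + Q)*(M - Q) (b(M, Q) = (M - Q)*(Q - 9) = (M - Q)*(-9 + Q) = (-9 + Q)*(M - Q))
b(16, 0 + 2*(-2)) + 457*240 = (-(0 + 2*(-2))**2 - 9*16 + 9*(0 + 2*(-2)) + 16*(0 + 2*(-2))) + 457*240 = (-(0 - 4)**2 - 144 + 9*(0 - 4) + 16*(0 - 4)) + 109680 = (-1*(-4)**2 - 144 + 9*(-4) + 16*(-4)) + 109680 = (-1*16 - 144 - 36 - 64) + 109680 = (-16 - 144 - 36 - 64) + 109680 = -260 + 109680 = 109420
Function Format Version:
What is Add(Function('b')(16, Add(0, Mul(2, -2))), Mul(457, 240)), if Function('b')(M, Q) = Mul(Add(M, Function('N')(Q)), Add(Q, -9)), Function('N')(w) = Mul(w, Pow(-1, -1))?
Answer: 109420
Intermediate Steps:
Function('N')(w) = Mul(-1, w) (Function('N')(w) = Mul(w, -1) = Mul(-1, w))
Function('b')(M, Q) = Mul(Add(-9, Q), Add(M, Mul(-1, Q))) (Function('b')(M, Q) = Mul(Add(M, Mul(-1, Q)), Add(Q, -9)) = Mul(Add(M, Mul(-1, Q)), Add(-9, Q)) = Mul(Add(-9, Q), Add(M, Mul(-1, Q))))
Add(Function('b')(16, Add(0, Mul(2, -2))), Mul(457, 240)) = Add(Add(Mul(-1, Pow(Add(0, Mul(2, -2)), 2)), Mul(-9, 16), Mul(9, Add(0, Mul(2, -2))), Mul(16, Add(0, Mul(2, -2)))), Mul(457, 240)) = Add(Add(Mul(-1, Pow(Add(0, -4), 2)), -144, Mul(9, Add(0, -4)), Mul(16, Add(0, -4))), 109680) = Add(Add(Mul(-1, Pow(-4, 2)), -144, Mul(9, -4), Mul(16, -4)), 109680) = Add(Add(Mul(-1, 16), -144, -36, -64), 109680) = Add(Add(-16, -144, -36, -64), 109680) = Add(-260, 109680) = 109420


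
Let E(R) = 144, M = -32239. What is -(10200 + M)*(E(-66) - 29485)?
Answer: -646646299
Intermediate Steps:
-(10200 + M)*(E(-66) - 29485) = -(10200 - 32239)*(144 - 29485) = -(-22039)*(-29341) = -1*646646299 = -646646299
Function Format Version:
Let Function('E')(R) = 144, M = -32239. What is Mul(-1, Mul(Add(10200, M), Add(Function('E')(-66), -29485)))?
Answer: -646646299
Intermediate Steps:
Mul(-1, Mul(Add(10200, M), Add(Function('E')(-66), -29485))) = Mul(-1, Mul(Add(10200, -32239), Add(144, -29485))) = Mul(-1, Mul(-22039, -29341)) = Mul(-1, 646646299) = -646646299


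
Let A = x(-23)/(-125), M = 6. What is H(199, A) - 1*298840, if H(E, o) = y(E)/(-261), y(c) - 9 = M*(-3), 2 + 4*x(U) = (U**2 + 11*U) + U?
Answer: -8666359/29 ≈ -2.9884e+5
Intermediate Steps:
x(U) = -1/2 + 3*U + U**2/4 (x(U) = -1/2 + ((U**2 + 11*U) + U)/4 = -1/2 + (U**2 + 12*U)/4 = -1/2 + (3*U + U**2/4) = -1/2 + 3*U + U**2/4)
y(c) = -9 (y(c) = 9 + 6*(-3) = 9 - 18 = -9)
A = -251/500 (A = (-1/2 + 3*(-23) + (1/4)*(-23)**2)/(-125) = (-1/2 - 69 + (1/4)*529)*(-1/125) = (-1/2 - 69 + 529/4)*(-1/125) = (251/4)*(-1/125) = -251/500 ≈ -0.50200)
H(E, o) = 1/29 (H(E, o) = -9/(-261) = -9*(-1/261) = 1/29)
H(199, A) - 1*298840 = 1/29 - 1*298840 = 1/29 - 298840 = -8666359/29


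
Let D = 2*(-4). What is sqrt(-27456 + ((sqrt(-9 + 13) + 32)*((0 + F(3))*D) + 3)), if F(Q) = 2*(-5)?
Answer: I*sqrt(24733) ≈ 157.27*I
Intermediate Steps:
D = -8
F(Q) = -10
sqrt(-27456 + ((sqrt(-9 + 13) + 32)*((0 + F(3))*D) + 3)) = sqrt(-27456 + ((sqrt(-9 + 13) + 32)*((0 - 10)*(-8)) + 3)) = sqrt(-27456 + ((sqrt(4) + 32)*(-10*(-8)) + 3)) = sqrt(-27456 + ((2 + 32)*80 + 3)) = sqrt(-27456 + (34*80 + 3)) = sqrt(-27456 + (2720 + 3)) = sqrt(-27456 + 2723) = sqrt(-24733) = I*sqrt(24733)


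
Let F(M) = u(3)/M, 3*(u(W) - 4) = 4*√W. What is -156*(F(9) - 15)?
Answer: 6812/3 - 208*√3/9 ≈ 2230.6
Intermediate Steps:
u(W) = 4 + 4*√W/3 (u(W) = 4 + (4*√W)/3 = 4 + 4*√W/3)
F(M) = (4 + 4*√3/3)/M
-156*(F(9) - 15) = -156*((4/3)*(3 + √3)/9 - 15) = -156*((4/3)*(⅑)*(3 + √3) - 15) = -156*((4/9 + 4*√3/27) - 15) = -156*(-131/9 + 4*√3/27) = 6812/3 - 208*√3/9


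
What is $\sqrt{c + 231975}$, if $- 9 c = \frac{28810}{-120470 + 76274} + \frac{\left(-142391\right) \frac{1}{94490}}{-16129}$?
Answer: $\frac{2 \sqrt{142226817045844937795565}}{1566030015} \approx 481.64$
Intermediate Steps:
$c = \frac{43209634279}{596657435715}$ ($c = - \frac{\frac{28810}{-120470 + 76274} + \frac{\left(-142391\right) \frac{1}{94490}}{-16129}}{9} = - \frac{\frac{28810}{-44196} + \left(-142391\right) \frac{1}{94490} \left(- \frac{1}{16129}\right)}{9} = - \frac{28810 \left(- \frac{1}{44196}\right) - - \frac{142391}{1524029210}}{9} = - \frac{- \frac{14405}{22098} + \frac{142391}{1524029210}}{9} = \left(- \frac{1}{9}\right) \left(- \frac{43209634279}{66295270635}\right) = \frac{43209634279}{596657435715} \approx 0.07242$)
$\sqrt{c + 231975} = \sqrt{\frac{43209634279}{596657435715} + 231975} = \sqrt{\frac{138409651859621404}{596657435715}} = \frac{2 \sqrt{142226817045844937795565}}{1566030015}$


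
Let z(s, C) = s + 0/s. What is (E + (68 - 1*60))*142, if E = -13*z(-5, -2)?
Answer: 10366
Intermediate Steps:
z(s, C) = s (z(s, C) = s + 0 = s)
E = 65 (E = -13*(-5) = 65)
(E + (68 - 1*60))*142 = (65 + (68 - 1*60))*142 = (65 + (68 - 60))*142 = (65 + 8)*142 = 73*142 = 10366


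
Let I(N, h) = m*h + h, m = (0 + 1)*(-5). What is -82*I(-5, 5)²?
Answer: -32800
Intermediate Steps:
m = -5 (m = 1*(-5) = -5)
I(N, h) = -4*h (I(N, h) = -5*h + h = -4*h)
-82*I(-5, 5)² = -82*(-4*5)² = -82*(-20)² = -82*400 = -32800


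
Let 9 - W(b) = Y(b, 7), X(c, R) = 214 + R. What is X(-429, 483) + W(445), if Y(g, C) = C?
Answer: 699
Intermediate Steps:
W(b) = 2 (W(b) = 9 - 1*7 = 9 - 7 = 2)
X(-429, 483) + W(445) = (214 + 483) + 2 = 697 + 2 = 699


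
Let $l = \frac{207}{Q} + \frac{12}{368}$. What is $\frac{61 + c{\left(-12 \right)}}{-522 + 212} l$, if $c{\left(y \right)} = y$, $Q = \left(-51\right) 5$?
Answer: $\frac{298557}{2424200} \approx 0.12316$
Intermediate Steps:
$Q = -255$
$l = - \frac{6093}{7820}$ ($l = \frac{207}{-255} + \frac{12}{368} = 207 \left(- \frac{1}{255}\right) + 12 \cdot \frac{1}{368} = - \frac{69}{85} + \frac{3}{92} = - \frac{6093}{7820} \approx -0.77916$)
$\frac{61 + c{\left(-12 \right)}}{-522 + 212} l = \frac{61 - 12}{-522 + 212} \left(- \frac{6093}{7820}\right) = \frac{49}{-310} \left(- \frac{6093}{7820}\right) = 49 \left(- \frac{1}{310}\right) \left(- \frac{6093}{7820}\right) = \left(- \frac{49}{310}\right) \left(- \frac{6093}{7820}\right) = \frac{298557}{2424200}$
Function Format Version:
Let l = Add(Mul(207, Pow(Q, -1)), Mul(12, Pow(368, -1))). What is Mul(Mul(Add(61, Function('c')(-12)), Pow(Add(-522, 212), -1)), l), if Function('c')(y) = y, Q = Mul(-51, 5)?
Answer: Rational(298557, 2424200) ≈ 0.12316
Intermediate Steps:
Q = -255
l = Rational(-6093, 7820) (l = Add(Mul(207, Pow(-255, -1)), Mul(12, Pow(368, -1))) = Add(Mul(207, Rational(-1, 255)), Mul(12, Rational(1, 368))) = Add(Rational(-69, 85), Rational(3, 92)) = Rational(-6093, 7820) ≈ -0.77916)
Mul(Mul(Add(61, Function('c')(-12)), Pow(Add(-522, 212), -1)), l) = Mul(Mul(Add(61, -12), Pow(Add(-522, 212), -1)), Rational(-6093, 7820)) = Mul(Mul(49, Pow(-310, -1)), Rational(-6093, 7820)) = Mul(Mul(49, Rational(-1, 310)), Rational(-6093, 7820)) = Mul(Rational(-49, 310), Rational(-6093, 7820)) = Rational(298557, 2424200)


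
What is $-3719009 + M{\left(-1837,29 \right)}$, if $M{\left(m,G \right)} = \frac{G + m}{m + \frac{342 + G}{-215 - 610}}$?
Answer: $- \frac{704703671933}{189487} \approx -3.719 \cdot 10^{6}$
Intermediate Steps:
$M{\left(m,G \right)} = \frac{G + m}{- \frac{114}{275} + m - \frac{G}{825}}$ ($M{\left(m,G \right)} = \frac{G + m}{m + \frac{342 + G}{-825}} = \frac{G + m}{m + \left(342 + G\right) \left(- \frac{1}{825}\right)} = \frac{G + m}{m - \left(\frac{114}{275} + \frac{G}{825}\right)} = \frac{G + m}{- \frac{114}{275} + m - \frac{G}{825}}$)
$-3719009 + M{\left(-1837,29 \right)} = -3719009 + \frac{825 \left(29 - 1837\right)}{-342 - 29 + 825 \left(-1837\right)} = -3719009 + 825 \frac{1}{-342 - 29 - 1515525} \left(-1808\right) = -3719009 + 825 \frac{1}{-1515896} \left(-1808\right) = -3719009 + 825 \left(- \frac{1}{1515896}\right) \left(-1808\right) = -3719009 + \frac{186450}{189487} = - \frac{704703671933}{189487}$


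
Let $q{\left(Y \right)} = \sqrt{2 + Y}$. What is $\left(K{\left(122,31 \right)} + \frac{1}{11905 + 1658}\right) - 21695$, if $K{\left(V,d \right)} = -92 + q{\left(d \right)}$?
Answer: $- \frac{295497080}{13563} + \sqrt{33} \approx -21781.0$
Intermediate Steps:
$K{\left(V,d \right)} = -92 + \sqrt{2 + d}$
$\left(K{\left(122,31 \right)} + \frac{1}{11905 + 1658}\right) - 21695 = \left(\left(-92 + \sqrt{2 + 31}\right) + \frac{1}{11905 + 1658}\right) - 21695 = \left(\left(-92 + \sqrt{33}\right) + \frac{1}{13563}\right) - 21695 = \left(- \frac{1247795}{13563} + \sqrt{33}\right) - 21695 = - \frac{295497080}{13563} + \sqrt{33}$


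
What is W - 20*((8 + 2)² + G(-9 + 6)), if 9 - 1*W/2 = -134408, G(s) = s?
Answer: 266894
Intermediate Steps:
W = 268834 (W = 18 - 2*(-134408) = 18 + 268816 = 268834)
W - 20*((8 + 2)² + G(-9 + 6)) = 268834 - 20*((8 + 2)² + (-9 + 6)) = 268834 - 20*(10² - 3) = 268834 - 20*(100 - 3) = 268834 - 20*97 = 268834 - 1*1940 = 268834 - 1940 = 266894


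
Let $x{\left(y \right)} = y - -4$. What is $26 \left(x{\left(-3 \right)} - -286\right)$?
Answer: $7462$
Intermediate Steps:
$x{\left(y \right)} = 4 + y$ ($x{\left(y \right)} = y + 4 = 4 + y$)
$26 \left(x{\left(-3 \right)} - -286\right) = 26 \left(\left(4 - 3\right) - -286\right) = 26 \left(1 + 286\right) = 26 \cdot 287 = 7462$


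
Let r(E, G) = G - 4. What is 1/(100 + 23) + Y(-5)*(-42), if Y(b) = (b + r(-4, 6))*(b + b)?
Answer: -154979/123 ≈ -1260.0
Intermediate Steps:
r(E, G) = -4 + G
Y(b) = 2*b*(2 + b) (Y(b) = (b + (-4 + 6))*(b + b) = (b + 2)*(2*b) = (2 + b)*(2*b) = 2*b*(2 + b))
1/(100 + 23) + Y(-5)*(-42) = 1/(100 + 23) + (2*(-5)*(2 - 5))*(-42) = 1/123 + (2*(-5)*(-3))*(-42) = 1/123 + 30*(-42) = 1/123 - 1260 = -154979/123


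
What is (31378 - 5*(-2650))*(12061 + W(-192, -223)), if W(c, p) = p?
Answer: 528306264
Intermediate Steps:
(31378 - 5*(-2650))*(12061 + W(-192, -223)) = (31378 - 5*(-2650))*(12061 - 223) = (31378 + 13250)*11838 = 44628*11838 = 528306264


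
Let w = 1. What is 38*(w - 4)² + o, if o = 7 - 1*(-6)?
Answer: 355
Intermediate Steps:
o = 13 (o = 7 + 6 = 13)
38*(w - 4)² + o = 38*(1 - 4)² + 13 = 38*(-3)² + 13 = 38*9 + 13 = 342 + 13 = 355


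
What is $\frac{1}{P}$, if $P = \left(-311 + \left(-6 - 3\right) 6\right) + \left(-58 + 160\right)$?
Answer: $- \frac{1}{263} \approx -0.0038023$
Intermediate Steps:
$P = -263$ ($P = \left(-311 - 54\right) + 102 = -365 + 102 = -263$)
$\frac{1}{P} = \frac{1}{-263} = - \frac{1}{263}$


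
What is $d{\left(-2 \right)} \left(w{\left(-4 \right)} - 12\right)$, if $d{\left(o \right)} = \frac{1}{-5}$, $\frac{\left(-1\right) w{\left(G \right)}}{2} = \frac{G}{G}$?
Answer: $\frac{14}{5} \approx 2.8$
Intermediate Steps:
$w{\left(G \right)} = -2$ ($w{\left(G \right)} = - 2 \frac{G}{G} = \left(-2\right) 1 = -2$)
$d{\left(o \right)} = - \frac{1}{5}$
$d{\left(-2 \right)} \left(w{\left(-4 \right)} - 12\right) = - \frac{-2 - 12}{5} = \left(- \frac{1}{5}\right) \left(-14\right) = \frac{14}{5}$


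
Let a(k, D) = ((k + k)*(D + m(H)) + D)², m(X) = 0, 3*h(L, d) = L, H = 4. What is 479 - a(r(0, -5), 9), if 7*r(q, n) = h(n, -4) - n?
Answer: 8342/49 ≈ 170.24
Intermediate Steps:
h(L, d) = L/3
r(q, n) = -2*n/21 (r(q, n) = (n/3 - n)/7 = (-2*n/3)/7 = -2*n/21)
a(k, D) = (D + 2*D*k)² (a(k, D) = ((k + k)*(D + 0) + D)² = ((2*k)*D + D)² = (2*D*k + D)² = (D + 2*D*k)²)
479 - a(r(0, -5), 9) = 479 - 9²*(1 + 2*(-2/21*(-5)))² = 479 - 81*(1 + 2*(10/21))² = 479 - 81*(1 + 20/21)² = 479 - 81*(41/21)² = 479 - 81*1681/441 = 479 - 1*15129/49 = 479 - 15129/49 = 8342/49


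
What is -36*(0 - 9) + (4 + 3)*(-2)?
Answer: 310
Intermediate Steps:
-36*(0 - 9) + (4 + 3)*(-2) = -36*(-9) + 7*(-2) = -12*(-27) - 14 = 324 - 14 = 310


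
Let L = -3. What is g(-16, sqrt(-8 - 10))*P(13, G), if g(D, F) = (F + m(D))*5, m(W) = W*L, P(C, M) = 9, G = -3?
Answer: 2160 + 135*I*sqrt(2) ≈ 2160.0 + 190.92*I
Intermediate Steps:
m(W) = -3*W (m(W) = W*(-3) = -3*W)
g(D, F) = -15*D + 5*F (g(D, F) = (F - 3*D)*5 = -15*D + 5*F)
g(-16, sqrt(-8 - 10))*P(13, G) = (-15*(-16) + 5*sqrt(-8 - 10))*9 = (240 + 5*sqrt(-18))*9 = (240 + 5*(3*I*sqrt(2)))*9 = (240 + 15*I*sqrt(2))*9 = 2160 + 135*I*sqrt(2)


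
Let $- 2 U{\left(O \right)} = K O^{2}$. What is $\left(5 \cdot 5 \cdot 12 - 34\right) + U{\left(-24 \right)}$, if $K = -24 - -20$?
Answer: $1418$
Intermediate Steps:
$K = -4$ ($K = -24 + 20 = -4$)
$U{\left(O \right)} = 2 O^{2}$ ($U{\left(O \right)} = - \frac{\left(-4\right) O^{2}}{2} = 2 O^{2}$)
$\left(5 \cdot 5 \cdot 12 - 34\right) + U{\left(-24 \right)} = \left(5 \cdot 5 \cdot 12 - 34\right) + 2 \left(-24\right)^{2} = \left(25 \cdot 12 - 34\right) + 2 \cdot 576 = \left(300 - 34\right) + 1152 = 266 + 1152 = 1418$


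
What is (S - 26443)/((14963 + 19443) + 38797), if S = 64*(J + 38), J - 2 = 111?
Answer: -5593/24401 ≈ -0.22921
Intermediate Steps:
J = 113 (J = 2 + 111 = 113)
S = 9664 (S = 64*(113 + 38) = 64*151 = 9664)
(S - 26443)/((14963 + 19443) + 38797) = (9664 - 26443)/((14963 + 19443) + 38797) = -16779/(34406 + 38797) = -16779/73203 = -16779*1/73203 = -5593/24401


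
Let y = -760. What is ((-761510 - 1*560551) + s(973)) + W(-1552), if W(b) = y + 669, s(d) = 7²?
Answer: -1322103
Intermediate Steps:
s(d) = 49
W(b) = -91 (W(b) = -760 + 669 = -91)
((-761510 - 1*560551) + s(973)) + W(-1552) = ((-761510 - 1*560551) + 49) - 91 = ((-761510 - 560551) + 49) - 91 = (-1322061 + 49) - 91 = -1322012 - 91 = -1322103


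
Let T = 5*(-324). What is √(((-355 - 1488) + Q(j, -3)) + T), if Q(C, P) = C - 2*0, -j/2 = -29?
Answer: I*√3405 ≈ 58.352*I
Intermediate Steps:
j = 58 (j = -2*(-29) = 58)
Q(C, P) = C (Q(C, P) = C + 0 = C)
T = -1620
√(((-355 - 1488) + Q(j, -3)) + T) = √(((-355 - 1488) + 58) - 1620) = √((-1843 + 58) - 1620) = √(-1785 - 1620) = √(-3405) = I*√3405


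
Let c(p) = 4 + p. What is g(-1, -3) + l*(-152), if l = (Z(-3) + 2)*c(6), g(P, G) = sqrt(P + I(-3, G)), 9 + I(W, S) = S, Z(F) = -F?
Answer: -7600 + I*sqrt(13) ≈ -7600.0 + 3.6056*I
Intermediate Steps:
I(W, S) = -9 + S
g(P, G) = sqrt(-9 + G + P) (g(P, G) = sqrt(P + (-9 + G)) = sqrt(-9 + G + P))
l = 50 (l = (-1*(-3) + 2)*(4 + 6) = (3 + 2)*10 = 5*10 = 50)
g(-1, -3) + l*(-152) = sqrt(-9 - 3 - 1) + 50*(-152) = sqrt(-13) - 7600 = I*sqrt(13) - 7600 = -7600 + I*sqrt(13)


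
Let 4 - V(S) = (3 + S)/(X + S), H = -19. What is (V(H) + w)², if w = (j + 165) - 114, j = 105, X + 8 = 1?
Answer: 4293184/169 ≈ 25403.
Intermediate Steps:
X = -7 (X = -8 + 1 = -7)
V(S) = 4 - (3 + S)/(-7 + S)
w = 156 (w = (105 + 165) - 114 = 270 - 114 = 156)
(V(H) + w)² = ((-31 + 3*(-19))/(-7 - 19) + 156)² = ((-31 - 57)/(-26) + 156)² = (-1/26*(-88) + 156)² = (44/13 + 156)² = (2072/13)² = 4293184/169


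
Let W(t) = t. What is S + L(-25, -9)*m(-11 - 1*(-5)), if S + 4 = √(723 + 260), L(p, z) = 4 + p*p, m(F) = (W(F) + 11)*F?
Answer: -18874 + √983 ≈ -18843.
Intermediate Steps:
m(F) = F*(11 + F) (m(F) = (F + 11)*F = (11 + F)*F = F*(11 + F))
L(p, z) = 4 + p²
S = -4 + √983 (S = -4 + √(723 + 260) = -4 + √983 ≈ 27.353)
S + L(-25, -9)*m(-11 - 1*(-5)) = (-4 + √983) + (4 + (-25)²)*((-11 - 1*(-5))*(11 + (-11 - 1*(-5)))) = (-4 + √983) + (4 + 625)*((-11 + 5)*(11 + (-11 + 5))) = (-4 + √983) + 629*(-6*(11 - 6)) = (-4 + √983) + 629*(-6*5) = (-4 + √983) + 629*(-30) = (-4 + √983) - 18870 = -18874 + √983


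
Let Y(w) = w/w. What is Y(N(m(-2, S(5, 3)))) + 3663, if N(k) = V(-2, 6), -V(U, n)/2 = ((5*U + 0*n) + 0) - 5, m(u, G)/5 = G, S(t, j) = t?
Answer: 3664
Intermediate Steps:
m(u, G) = 5*G
V(U, n) = 10 - 10*U (V(U, n) = -2*(((5*U + 0*n) + 0) - 5) = -2*(((5*U + 0) + 0) - 5) = -2*((5*U + 0) - 5) = -2*(5*U - 5) = -2*(-5 + 5*U) = 10 - 10*U)
N(k) = 30 (N(k) = 10 - 10*(-2) = 10 + 20 = 30)
Y(w) = 1
Y(N(m(-2, S(5, 3)))) + 3663 = 1 + 3663 = 3664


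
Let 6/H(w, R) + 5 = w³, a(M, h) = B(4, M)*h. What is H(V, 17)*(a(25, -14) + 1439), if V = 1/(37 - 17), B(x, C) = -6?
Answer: -24368000/13333 ≈ -1827.6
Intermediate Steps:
V = 1/20 ≈ 0.050000
a(M, h) = -6*h
H(w, R) = 6/(-5 + w³)
H(V, 17)*(a(25, -14) + 1439) = (6/(-5 + (1/20)³))*(-6*(-14) + 1439) = (6/(-5 + 1/8000))*(84 + 1439) = (6/(-39999/8000))*1523 = (6*(-8000/39999))*1523 = -16000/13333*1523 = -24368000/13333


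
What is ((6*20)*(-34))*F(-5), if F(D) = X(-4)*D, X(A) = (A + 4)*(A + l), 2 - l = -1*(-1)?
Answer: 0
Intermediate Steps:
l = 1 (l = 2 - (-1)*(-1) = 2 - 1*1 = 2 - 1 = 1)
X(A) = (1 + A)*(4 + A) (X(A) = (A + 4)*(A + 1) = (4 + A)*(1 + A) = (1 + A)*(4 + A))
F(D) = 0 (F(D) = (4 + (-4)**2 + 5*(-4))*D = (4 + 16 - 20)*D = 0*D = 0)
((6*20)*(-34))*F(-5) = ((6*20)*(-34))*0 = (120*(-34))*0 = -4080*0 = 0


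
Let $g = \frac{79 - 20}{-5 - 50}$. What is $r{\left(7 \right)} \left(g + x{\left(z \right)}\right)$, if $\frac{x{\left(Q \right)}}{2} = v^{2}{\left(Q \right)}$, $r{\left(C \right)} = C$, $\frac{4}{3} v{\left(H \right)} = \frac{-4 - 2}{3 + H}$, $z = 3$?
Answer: $\frac{161}{440} \approx 0.36591$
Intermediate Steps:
$v{\left(H \right)} = - \frac{9}{2 \left(3 + H\right)}$ ($v{\left(H \right)} = \frac{3 \frac{-4 - 2}{3 + H}}{4} = \frac{3 \left(- \frac{6}{3 + H}\right)}{4} = - \frac{9}{2 \left(3 + H\right)}$)
$x{\left(Q \right)} = \frac{162}{\left(6 + 2 Q\right)^{2}}$ ($x{\left(Q \right)} = 2 \left(- \frac{9}{6 + 2 Q}\right)^{2} = 2 \frac{81}{\left(6 + 2 Q\right)^{2}} = \frac{162}{\left(6 + 2 Q\right)^{2}}$)
$g = - \frac{59}{55}$ ($g = \frac{59}{-55} = 59 \left(- \frac{1}{55}\right) = - \frac{59}{55} \approx -1.0727$)
$r{\left(7 \right)} \left(g + x{\left(z \right)}\right) = 7 \left(- \frac{59}{55} + \frac{81}{2 \left(3 + 3\right)^{2}}\right) = 7 \left(- \frac{59}{55} + \frac{81}{2 \cdot 36}\right) = 7 \left(- \frac{59}{55} + \frac{81}{2} \cdot \frac{1}{36}\right) = 7 \left(- \frac{59}{55} + \frac{9}{8}\right) = 7 \cdot \frac{23}{440} = \frac{161}{440}$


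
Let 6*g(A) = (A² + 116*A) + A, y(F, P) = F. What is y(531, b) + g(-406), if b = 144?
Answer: 60260/3 ≈ 20087.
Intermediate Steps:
g(A) = A²/6 + 39*A/2 (g(A) = ((A² + 116*A) + A)/6 = (A² + 117*A)/6 = A²/6 + 39*A/2)
y(531, b) + g(-406) = 531 + (⅙)*(-406)*(117 - 406) = 531 + (⅙)*(-406)*(-289) = 531 + 58667/3 = 60260/3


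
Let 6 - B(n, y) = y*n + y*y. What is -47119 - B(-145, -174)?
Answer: 8381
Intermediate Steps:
B(n, y) = 6 - y² - n*y (B(n, y) = 6 - (y*n + y*y) = 6 - (n*y + y²) = 6 - (y² + n*y) = 6 + (-y² - n*y) = 6 - y² - n*y)
-47119 - B(-145, -174) = -47119 - (6 - 1*(-174)² - 1*(-145)*(-174)) = -47119 - (6 - 1*30276 - 25230) = -47119 - (6 - 30276 - 25230) = -47119 - 1*(-55500) = -47119 + 55500 = 8381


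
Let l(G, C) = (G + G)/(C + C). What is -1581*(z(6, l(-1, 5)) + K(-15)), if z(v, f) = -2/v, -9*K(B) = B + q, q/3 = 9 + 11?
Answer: 8432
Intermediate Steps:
q = 60 (q = 3*(9 + 11) = 3*20 = 60)
K(B) = -20/3 - B/9 (K(B) = -(B + 60)/9 = -(60 + B)/9 = -20/3 - B/9)
l(G, C) = G/C (l(G, C) = (2*G)/((2*C)) = (2*G)*(1/(2*C)) = G/C)
-1581*(z(6, l(-1, 5)) + K(-15)) = -1581*(-2/6 + (-20/3 - 1/9*(-15))) = -1581*(-2*1/6 + (-20/3 + 5/3)) = -1581*(-1/3 - 5) = -1581*(-16/3) = 8432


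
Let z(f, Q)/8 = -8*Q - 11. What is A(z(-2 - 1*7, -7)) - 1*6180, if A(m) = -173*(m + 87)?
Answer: -83511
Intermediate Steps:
z(f, Q) = -88 - 64*Q (z(f, Q) = 8*(-8*Q - 11) = 8*(-11 - 8*Q) = -88 - 64*Q)
A(m) = -15051 - 173*m (A(m) = -173*(87 + m) = -15051 - 173*m)
A(z(-2 - 1*7, -7)) - 1*6180 = (-15051 - 173*(-88 - 64*(-7))) - 1*6180 = (-15051 - 173*(-88 + 448)) - 6180 = (-15051 - 173*360) - 6180 = (-15051 - 62280) - 6180 = -77331 - 6180 = -83511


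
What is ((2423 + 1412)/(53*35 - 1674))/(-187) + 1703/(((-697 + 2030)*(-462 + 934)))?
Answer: -2355248519/21295720072 ≈ -0.11060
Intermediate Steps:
((2423 + 1412)/(53*35 - 1674))/(-187) + 1703/(((-697 + 2030)*(-462 + 934))) = (3835/(1855 - 1674))*(-1/187) + 1703/((1333*472)) = (3835/181)*(-1/187) + 1703/629176 = -3835/33847 + 1703/629176 = -2355248519/21295720072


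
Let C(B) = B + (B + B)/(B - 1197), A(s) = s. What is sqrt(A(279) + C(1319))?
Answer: sqrt(6026617)/61 ≈ 40.245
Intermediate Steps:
C(B) = B + 2*B/(-1197 + B) (C(B) = B + (2*B)/(-1197 + B) = B + 2*B/(-1197 + B))
sqrt(A(279) + C(1319)) = sqrt(279 + 1319*(-1195 + 1319)/(-1197 + 1319)) = sqrt(279 + 1319*124/122) = sqrt(279 + 1319*(1/122)*124) = sqrt(279 + 81778/61) = sqrt(98797/61) = sqrt(6026617)/61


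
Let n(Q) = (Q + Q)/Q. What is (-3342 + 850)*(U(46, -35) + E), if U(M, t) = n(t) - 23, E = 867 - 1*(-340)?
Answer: -2955512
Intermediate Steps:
n(Q) = 2 (n(Q) = (2*Q)/Q = 2)
E = 1207 (E = 867 + 340 = 1207)
U(M, t) = -21 (U(M, t) = 2 - 23 = -21)
(-3342 + 850)*(U(46, -35) + E) = (-3342 + 850)*(-21 + 1207) = -2492*1186 = -2955512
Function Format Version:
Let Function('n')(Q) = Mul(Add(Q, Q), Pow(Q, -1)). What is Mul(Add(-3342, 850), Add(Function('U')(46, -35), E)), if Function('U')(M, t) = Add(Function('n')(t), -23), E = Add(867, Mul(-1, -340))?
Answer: -2955512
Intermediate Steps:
Function('n')(Q) = 2 (Function('n')(Q) = Mul(Mul(2, Q), Pow(Q, -1)) = 2)
E = 1207 (E = Add(867, 340) = 1207)
Function('U')(M, t) = -21 (Function('U')(M, t) = Add(2, -23) = -21)
Mul(Add(-3342, 850), Add(Function('U')(46, -35), E)) = Mul(Add(-3342, 850), Add(-21, 1207)) = Mul(-2492, 1186) = -2955512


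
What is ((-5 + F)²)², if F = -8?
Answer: 28561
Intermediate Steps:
((-5 + F)²)² = ((-5 - 8)²)² = ((-13)²)² = 169² = 28561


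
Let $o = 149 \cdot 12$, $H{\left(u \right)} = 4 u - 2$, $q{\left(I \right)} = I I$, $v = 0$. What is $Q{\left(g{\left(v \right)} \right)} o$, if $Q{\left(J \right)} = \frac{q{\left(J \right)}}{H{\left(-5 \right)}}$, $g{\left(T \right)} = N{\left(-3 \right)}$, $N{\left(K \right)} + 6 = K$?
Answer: $- \frac{72414}{11} \approx -6583.1$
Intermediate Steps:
$q{\left(I \right)} = I^{2}$
$N{\left(K \right)} = -6 + K$
$H{\left(u \right)} = -2 + 4 u$
$g{\left(T \right)} = -9$ ($g{\left(T \right)} = -6 - 3 = -9$)
$o = 1788$
$Q{\left(J \right)} = - \frac{J^{2}}{22}$ ($Q{\left(J \right)} = \frac{J^{2}}{-2 + 4 \left(-5\right)} = \frac{J^{2}}{-2 - 20} = \frac{J^{2}}{-22} = J^{2} \left(- \frac{1}{22}\right) = - \frac{J^{2}}{22}$)
$Q{\left(g{\left(v \right)} \right)} o = - \frac{\left(-9\right)^{2}}{22} \cdot 1788 = \left(- \frac{1}{22}\right) 81 \cdot 1788 = \left(- \frac{81}{22}\right) 1788 = - \frac{72414}{11}$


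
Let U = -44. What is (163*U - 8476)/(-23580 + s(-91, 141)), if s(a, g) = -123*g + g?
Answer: 2608/6797 ≈ 0.38370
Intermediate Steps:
s(a, g) = -122*g
(163*U - 8476)/(-23580 + s(-91, 141)) = (163*(-44) - 8476)/(-23580 - 122*141) = (-7172 - 8476)/(-23580 - 17202) = -15648/(-40782) = -15648*(-1/40782) = 2608/6797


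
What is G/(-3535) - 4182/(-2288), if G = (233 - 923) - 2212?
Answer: 10711573/4044040 ≈ 2.6487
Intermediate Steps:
G = -2902 (G = -690 - 2212 = -2902)
G/(-3535) - 4182/(-2288) = -2902/(-3535) - 4182/(-2288) = -2902*(-1/3535) - 4182*(-1/2288) = 2902/3535 + 2091/1144 = 10711573/4044040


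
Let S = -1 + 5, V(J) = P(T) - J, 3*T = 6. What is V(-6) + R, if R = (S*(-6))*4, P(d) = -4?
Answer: -94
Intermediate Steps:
T = 2 (T = (⅓)*6 = 2)
V(J) = -4 - J
S = 4
R = -96 (R = (4*(-6))*4 = -24*4 = -96)
V(-6) + R = (-4 - 1*(-6)) - 96 = (-4 + 6) - 96 = 2 - 96 = -94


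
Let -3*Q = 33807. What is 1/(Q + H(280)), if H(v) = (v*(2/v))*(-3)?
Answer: -1/11275 ≈ -8.8692e-5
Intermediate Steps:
Q = -11269 (Q = -1/3*33807 = -11269)
H(v) = -6 (H(v) = 2*(-3) = -6)
1/(Q + H(280)) = 1/(-11269 - 6) = 1/(-11275) = -1/11275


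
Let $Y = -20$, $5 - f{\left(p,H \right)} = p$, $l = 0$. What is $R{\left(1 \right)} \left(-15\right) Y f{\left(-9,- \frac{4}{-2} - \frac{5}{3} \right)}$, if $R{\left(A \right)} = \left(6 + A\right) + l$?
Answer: $29400$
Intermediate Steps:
$f{\left(p,H \right)} = 5 - p$
$R{\left(A \right)} = 6 + A$ ($R{\left(A \right)} = \left(6 + A\right) + 0 = 6 + A$)
$R{\left(1 \right)} \left(-15\right) Y f{\left(-9,- \frac{4}{-2} - \frac{5}{3} \right)} = \left(6 + 1\right) \left(-15\right) \left(-20\right) \left(5 - -9\right) = 7 \left(-15\right) \left(-20\right) \left(5 + 9\right) = \left(-105\right) \left(-20\right) 14 = 2100 \cdot 14 = 29400$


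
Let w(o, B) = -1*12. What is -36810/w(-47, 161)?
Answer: 6135/2 ≈ 3067.5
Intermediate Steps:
w(o, B) = -12
-36810/w(-47, 161) = -36810/(-12) = -36810*(-1/12) = 6135/2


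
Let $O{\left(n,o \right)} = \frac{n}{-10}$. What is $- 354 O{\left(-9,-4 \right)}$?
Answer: $- \frac{1593}{5} \approx -318.6$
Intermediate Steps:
$O{\left(n,o \right)} = - \frac{n}{10}$ ($O{\left(n,o \right)} = n \left(- \frac{1}{10}\right) = - \frac{n}{10}$)
$- 354 O{\left(-9,-4 \right)} = - 354 \left(\left(- \frac{1}{10}\right) \left(-9\right)\right) = \left(-354\right) \frac{9}{10} = - \frac{1593}{5}$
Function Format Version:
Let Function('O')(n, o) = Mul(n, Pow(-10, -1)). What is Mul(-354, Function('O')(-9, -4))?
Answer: Rational(-1593, 5) ≈ -318.60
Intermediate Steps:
Function('O')(n, o) = Mul(Rational(-1, 10), n) (Function('O')(n, o) = Mul(n, Rational(-1, 10)) = Mul(Rational(-1, 10), n))
Mul(-354, Function('O')(-9, -4)) = Mul(-354, Mul(Rational(-1, 10), -9)) = Mul(-354, Rational(9, 10)) = Rational(-1593, 5)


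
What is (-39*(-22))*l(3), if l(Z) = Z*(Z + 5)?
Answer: 20592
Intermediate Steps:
l(Z) = Z*(5 + Z)
(-39*(-22))*l(3) = (-39*(-22))*(3*(5 + 3)) = 858*(3*8) = 858*24 = 20592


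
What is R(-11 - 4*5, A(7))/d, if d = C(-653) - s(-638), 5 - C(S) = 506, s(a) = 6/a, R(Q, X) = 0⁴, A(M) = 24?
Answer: 0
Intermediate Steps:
R(Q, X) = 0
C(S) = -501 (C(S) = 5 - 1*506 = 5 - 506 = -501)
d = -159816/319 (d = -501 - 6/(-638) = -501 - 6*(-1)/638 = -501 - 1*(-3/319) = -501 + 3/319 = -159816/319 ≈ -500.99)
R(-11 - 4*5, A(7))/d = 0/(-159816/319) = 0*(-319/159816) = 0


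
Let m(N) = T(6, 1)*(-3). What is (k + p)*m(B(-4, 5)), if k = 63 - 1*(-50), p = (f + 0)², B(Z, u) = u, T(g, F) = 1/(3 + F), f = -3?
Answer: -183/2 ≈ -91.500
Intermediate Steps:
p = 9 (p = (-3 + 0)² = (-3)² = 9)
m(N) = -¾ (m(N) = -3/(3 + 1) = -3/4 = (¼)*(-3) = -¾)
k = 113 (k = 63 + 50 = 113)
(k + p)*m(B(-4, 5)) = (113 + 9)*(-¾) = 122*(-¾) = -183/2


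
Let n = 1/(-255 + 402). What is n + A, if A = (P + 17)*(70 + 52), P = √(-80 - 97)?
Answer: 304879/147 + 122*I*√177 ≈ 2074.0 + 1623.1*I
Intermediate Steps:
P = I*√177 (P = √(-177) = I*√177 ≈ 13.304*I)
n = 1/147 ≈ 0.0068027
A = 2074 + 122*I*√177 (A = (I*√177 + 17)*(70 + 52) = (17 + I*√177)*122 = 2074 + 122*I*√177 ≈ 2074.0 + 1623.1*I)
n + A = 1/147 + (2074 + 122*I*√177) = 304879/147 + 122*I*√177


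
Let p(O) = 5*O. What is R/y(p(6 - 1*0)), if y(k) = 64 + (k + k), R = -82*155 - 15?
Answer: -12725/124 ≈ -102.62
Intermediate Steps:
R = -12725 (R = -12710 - 15 = -12725)
y(k) = 64 + 2*k
R/y(p(6 - 1*0)) = -12725/(64 + 2*(5*(6 - 1*0))) = -12725/(64 + 2*(5*(6 + 0))) = -12725/(64 + 2*(5*6)) = -12725/(64 + 2*30) = -12725/(64 + 60) = -12725/124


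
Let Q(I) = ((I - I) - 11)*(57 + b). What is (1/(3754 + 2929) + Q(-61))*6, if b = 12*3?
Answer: -41020248/6683 ≈ -6138.0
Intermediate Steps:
b = 36
Q(I) = -1023 (Q(I) = ((I - I) - 11)*(57 + 36) = (0 - 11)*93 = -11*93 = -1023)
(1/(3754 + 2929) + Q(-61))*6 = (1/(3754 + 2929) - 1023)*6 = (1/6683 - 1023)*6 = -6836708/6683*6 = -41020248/6683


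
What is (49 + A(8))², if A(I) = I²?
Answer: 12769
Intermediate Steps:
(49 + A(8))² = (49 + 8²)² = (49 + 64)² = 113² = 12769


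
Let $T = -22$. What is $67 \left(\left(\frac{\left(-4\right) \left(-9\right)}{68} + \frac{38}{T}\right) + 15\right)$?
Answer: $\frac{172927}{187} \approx 924.74$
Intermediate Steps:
$67 \left(\left(\frac{\left(-4\right) \left(-9\right)}{68} + \frac{38}{T}\right) + 15\right) = 67 \left(\left(\frac{\left(-4\right) \left(-9\right)}{68} + \frac{38}{-22}\right) + 15\right) = 67 \left(\left(36 \cdot \frac{1}{68} + 38 \left(- \frac{1}{22}\right)\right) + 15\right) = 67 \left(\left(\frac{9}{17} - \frac{19}{11}\right) + 15\right) = 67 \left(- \frac{224}{187} + 15\right) = 67 \cdot \frac{2581}{187} = \frac{172927}{187}$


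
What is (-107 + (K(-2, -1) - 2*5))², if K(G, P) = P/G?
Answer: 54289/4 ≈ 13572.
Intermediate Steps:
(-107 + (K(-2, -1) - 2*5))² = (-107 + (-1/(-2) - 2*5))² = (-107 + (-1*(-½) - 10))² = (-107 + (½ - 10))² = (-107 - 19/2)² = (-233/2)² = 54289/4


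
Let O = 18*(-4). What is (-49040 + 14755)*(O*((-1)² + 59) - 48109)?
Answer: 1797528265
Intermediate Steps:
O = -72
(-49040 + 14755)*(O*((-1)² + 59) - 48109) = (-49040 + 14755)*(-72*((-1)² + 59) - 48109) = -34285*(-72*(1 + 59) - 48109) = -34285*(-72*60 - 48109) = -34285*(-4320 - 48109) = -34285*(-52429) = 1797528265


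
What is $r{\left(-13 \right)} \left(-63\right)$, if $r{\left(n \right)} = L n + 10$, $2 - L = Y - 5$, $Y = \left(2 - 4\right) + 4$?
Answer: $3465$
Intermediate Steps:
$Y = 2$ ($Y = -2 + 4 = 2$)
$L = 5$ ($L = 2 - \left(2 - 5\right) = 2 - -3 = 2 + 3 = 5$)
$r{\left(n \right)} = 10 + 5 n$ ($r{\left(n \right)} = 5 n + 10 = 10 + 5 n$)
$r{\left(-13 \right)} \left(-63\right) = \left(10 + 5 \left(-13\right)\right) \left(-63\right) = \left(10 - 65\right) \left(-63\right) = \left(-55\right) \left(-63\right) = 3465$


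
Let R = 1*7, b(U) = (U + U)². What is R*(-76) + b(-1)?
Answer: -528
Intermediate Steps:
b(U) = 4*U² (b(U) = (2*U)² = 4*U²)
R = 7
R*(-76) + b(-1) = 7*(-76) + 4*(-1)² = -532 + 4*1 = -532 + 4 = -528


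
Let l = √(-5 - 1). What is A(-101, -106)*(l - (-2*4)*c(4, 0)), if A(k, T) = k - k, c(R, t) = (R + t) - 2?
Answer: 0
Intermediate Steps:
c(R, t) = -2 + R + t
A(k, T) = 0
l = I*√6 (l = √(-6) = I*√6 ≈ 2.4495*I)
A(-101, -106)*(l - (-2*4)*c(4, 0)) = 0*(I*√6 - (-2*4)*(-2 + 4 + 0)) = 0*(I*√6 - (-8)*2) = 0*(I*√6 - 1*(-16)) = 0*(I*√6 + 16) = 0*(16 + I*√6) = 0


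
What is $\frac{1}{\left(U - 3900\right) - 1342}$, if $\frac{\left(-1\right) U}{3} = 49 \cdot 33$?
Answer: $- \frac{1}{10093} \approx -9.9079 \cdot 10^{-5}$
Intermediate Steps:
$U = -4851$ ($U = - 3 \cdot 49 \cdot 33 = \left(-3\right) 1617 = -4851$)
$\frac{1}{\left(U - 3900\right) - 1342} = \frac{1}{\left(-4851 - 3900\right) - 1342} = \frac{1}{-8751 - 1342} = \frac{1}{-10093} = - \frac{1}{10093}$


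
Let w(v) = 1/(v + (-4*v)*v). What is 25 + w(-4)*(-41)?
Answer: 1741/68 ≈ 25.603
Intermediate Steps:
w(v) = 1/(v - 4*v²)
25 + w(-4)*(-41) = 25 - 1/(-4*(-1 + 4*(-4)))*(-41) = 25 - 1*(-¼)/(-1 - 16)*(-41) = 25 - 1*(-¼)/(-17)*(-41) = 25 - 1*(-¼)*(-1/17)*(-41) = 25 - 1/68*(-41) = 25 + 41/68 = 1741/68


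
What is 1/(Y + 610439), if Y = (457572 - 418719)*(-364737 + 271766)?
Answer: -1/3611591824 ≈ -2.7689e-10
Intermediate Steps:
Y = -3612202263 (Y = 38853*(-92971) = -3612202263)
1/(Y + 610439) = 1/(-3612202263 + 610439) = 1/(-3611591824) = -1/3611591824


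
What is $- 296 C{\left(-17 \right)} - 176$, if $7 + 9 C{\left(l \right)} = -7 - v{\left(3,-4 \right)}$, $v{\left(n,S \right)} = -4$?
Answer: $\frac{1376}{9} \approx 152.89$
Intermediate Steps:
$C{\left(l \right)} = - \frac{10}{9}$ ($C{\left(l \right)} = - \frac{7}{9} + \frac{-7 - -4}{9} = - \frac{7}{9} + \frac{-7 + 4}{9} = - \frac{7}{9} + \frac{1}{9} \left(-3\right) = - \frac{7}{9} - \frac{1}{3} = - \frac{10}{9}$)
$- 296 C{\left(-17 \right)} - 176 = \left(-296\right) \left(- \frac{10}{9}\right) - 176 = \frac{2960}{9} - 176 = \frac{1376}{9}$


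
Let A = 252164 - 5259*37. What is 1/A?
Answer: 1/57581 ≈ 1.7367e-5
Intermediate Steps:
A = 57581 (A = 252164 - 194583 = 57581)
1/A = 1/57581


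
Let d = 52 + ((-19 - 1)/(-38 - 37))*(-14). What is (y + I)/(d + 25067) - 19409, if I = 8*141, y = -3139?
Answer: -7311963326/376729 ≈ -19409.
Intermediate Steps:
I = 1128
d = 724/15 (d = 52 - 20/(-75)*(-14) = 52 - 20*(-1/75)*(-14) = 52 + (4/15)*(-14) = 52 - 56/15 = 724/15 ≈ 48.267)
(y + I)/(d + 25067) - 19409 = (-3139 + 1128)/(724/15 + 25067) - 19409 = -2011/376729/15 - 19409 = -2011*15/376729 - 19409 = -30165/376729 - 19409 = -7311963326/376729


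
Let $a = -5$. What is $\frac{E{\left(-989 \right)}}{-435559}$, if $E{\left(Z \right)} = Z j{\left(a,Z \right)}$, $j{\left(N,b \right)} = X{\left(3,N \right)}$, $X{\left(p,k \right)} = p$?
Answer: $\frac{2967}{435559} \approx 0.0068119$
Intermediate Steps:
$j{\left(N,b \right)} = 3$
$E{\left(Z \right)} = 3 Z$ ($E{\left(Z \right)} = Z 3 = 3 Z$)
$\frac{E{\left(-989 \right)}}{-435559} = \frac{3 \left(-989\right)}{-435559} = \left(-2967\right) \left(- \frac{1}{435559}\right) = \frac{2967}{435559}$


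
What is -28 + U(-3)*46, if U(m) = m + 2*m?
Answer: -442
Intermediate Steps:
U(m) = 3*m
-28 + U(-3)*46 = -28 + (3*(-3))*46 = -28 - 9*46 = -28 - 414 = -442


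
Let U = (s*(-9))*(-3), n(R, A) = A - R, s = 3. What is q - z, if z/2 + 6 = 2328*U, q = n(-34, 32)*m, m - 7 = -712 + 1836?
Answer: -302478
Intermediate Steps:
m = 1131 (m = 7 + (-712 + 1836) = 7 + 1124 = 1131)
U = 81 (U = (3*(-9))*(-3) = -27*(-3) = 81)
q = 74646 (q = (32 - 1*(-34))*1131 = (32 + 34)*1131 = 66*1131 = 74646)
z = 377124 (z = -12 + 2*(2328*81) = -12 + 2*188568 = -12 + 377136 = 377124)
q - z = 74646 - 1*377124 = 74646 - 377124 = -302478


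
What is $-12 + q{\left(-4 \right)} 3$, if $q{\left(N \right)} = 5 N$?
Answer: $-72$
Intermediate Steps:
$-12 + q{\left(-4 \right)} 3 = -12 + 5 \left(-4\right) 3 = -12 - 60 = -72$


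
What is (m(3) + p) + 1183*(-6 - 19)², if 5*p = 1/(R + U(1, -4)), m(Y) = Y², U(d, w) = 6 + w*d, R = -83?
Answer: 299450519/405 ≈ 7.3938e+5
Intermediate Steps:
U(d, w) = 6 + d*w
p = -1/405 (p = 1/(5*(-83 + (6 + 1*(-4)))) = 1/(5*(-83 + (6 - 4))) = 1/(5*(-83 + 2)) = (⅕)/(-81) = (⅕)*(-1/81) = -1/405 ≈ -0.0024691)
(m(3) + p) + 1183*(-6 - 19)² = (3² - 1/405) + 1183*(-6 - 19)² = (9 - 1/405) + 1183*(-25)² = 3644/405 + 1183*625 = 3644/405 + 739375 = 299450519/405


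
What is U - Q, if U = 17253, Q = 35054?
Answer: -17801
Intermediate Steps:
U - Q = 17253 - 1*35054 = 17253 - 35054 = -17801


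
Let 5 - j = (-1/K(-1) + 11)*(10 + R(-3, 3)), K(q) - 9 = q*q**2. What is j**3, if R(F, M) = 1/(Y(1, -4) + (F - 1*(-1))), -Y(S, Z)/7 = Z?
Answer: -10171765747963/8998912 ≈ -1.1303e+6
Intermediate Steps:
Y(S, Z) = -7*Z
K(q) = 9 + q**3 (K(q) = 9 + q*q**2 = 9 + q**3)
R(F, M) = 1/(29 + F) (R(F, M) = 1/(-7*(-4) + (F - 1*(-1))) = 1/(28 + (F + 1)) = 1/(28 + (1 + F)) = 1/(29 + F))
j = -21667/208 (j = 5 - (-1/(9 + (-1)**3) + 11)*(10 + 1/(29 - 3)) = 5 - (-1/(9 - 1) + 11)*(10 + 1/26) = 5 - (-1/8 + 11)*(10 + 1/26) = 5 - (-1*1/8 + 11)*261/26 = 5 - (-1/8 + 11)*261/26 = 5 - 87*261/(8*26) = 5 - 1*22707/208 = 5 - 22707/208 = -21667/208 ≈ -104.17)
j**3 = (-21667/208)**3 = -10171765747963/8998912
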